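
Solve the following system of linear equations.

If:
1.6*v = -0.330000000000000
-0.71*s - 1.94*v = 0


Then:
s = 0.56
v = -0.21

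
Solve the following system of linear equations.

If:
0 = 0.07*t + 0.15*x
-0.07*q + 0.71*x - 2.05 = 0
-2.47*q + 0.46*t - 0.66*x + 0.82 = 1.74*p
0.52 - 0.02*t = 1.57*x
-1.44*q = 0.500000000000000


Then:
No Solution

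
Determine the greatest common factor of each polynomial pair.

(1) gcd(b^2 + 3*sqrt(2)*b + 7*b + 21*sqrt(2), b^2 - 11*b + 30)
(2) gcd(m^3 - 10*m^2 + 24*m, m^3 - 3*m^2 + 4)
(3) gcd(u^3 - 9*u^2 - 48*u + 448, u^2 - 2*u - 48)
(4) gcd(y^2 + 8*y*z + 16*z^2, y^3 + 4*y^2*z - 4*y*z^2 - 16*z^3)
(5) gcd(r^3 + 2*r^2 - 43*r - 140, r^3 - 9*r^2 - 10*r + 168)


(1) = gcd((b + 7)*(b + 3*sqrt(2)), (b - 6)*(b - 5)) = 1
(2) = gcd(m*(m - 6)*(m - 4), (m - 2)^2*(m + 1)) = 1
(3) = gcd((u - 8)^2*(u + 7), (u - 8)*(u + 6)) = u - 8
(4) = y + 4*z
(5) = r^2 - 3*r - 28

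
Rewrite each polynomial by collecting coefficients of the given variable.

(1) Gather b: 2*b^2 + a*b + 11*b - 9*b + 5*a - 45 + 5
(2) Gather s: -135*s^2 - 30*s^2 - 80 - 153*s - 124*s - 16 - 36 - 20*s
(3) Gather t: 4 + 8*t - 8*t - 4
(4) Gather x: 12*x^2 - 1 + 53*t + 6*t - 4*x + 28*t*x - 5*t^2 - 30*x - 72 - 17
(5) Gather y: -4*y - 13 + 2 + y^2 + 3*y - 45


(1) = 5*a + 2*b^2 + b*(a + 2) - 40
(2) = -165*s^2 - 297*s - 132
(3) = 0
(4) = -5*t^2 + 59*t + 12*x^2 + x*(28*t - 34) - 90
(5) = y^2 - y - 56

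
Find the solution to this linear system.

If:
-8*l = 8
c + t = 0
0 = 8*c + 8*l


Then:
c = 1
l = -1
t = -1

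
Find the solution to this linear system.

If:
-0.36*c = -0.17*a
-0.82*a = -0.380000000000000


Then:
a = 0.46
c = 0.22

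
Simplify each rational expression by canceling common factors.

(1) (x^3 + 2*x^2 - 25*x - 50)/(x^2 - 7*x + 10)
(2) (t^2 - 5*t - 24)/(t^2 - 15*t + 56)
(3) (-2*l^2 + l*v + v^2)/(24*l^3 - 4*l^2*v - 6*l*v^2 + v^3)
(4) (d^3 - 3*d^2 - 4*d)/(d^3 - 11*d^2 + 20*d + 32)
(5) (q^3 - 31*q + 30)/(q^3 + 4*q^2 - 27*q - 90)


(1) = (x^2 + 7*x + 10)/(x - 2)
(2) = (t + 3)/(t - 7)
(3) = (-l + v)/(12*l^2 - 8*l*v + v^2)
(4) = d/(d - 8)
(5) = (q - 1)/(q + 3)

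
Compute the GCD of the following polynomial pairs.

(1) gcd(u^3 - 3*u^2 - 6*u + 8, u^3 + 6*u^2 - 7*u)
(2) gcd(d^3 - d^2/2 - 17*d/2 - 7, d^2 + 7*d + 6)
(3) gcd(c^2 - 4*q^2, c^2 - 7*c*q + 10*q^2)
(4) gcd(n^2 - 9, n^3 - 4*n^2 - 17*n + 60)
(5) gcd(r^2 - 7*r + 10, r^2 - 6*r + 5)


(1) = u - 1
(2) = d + 1
(3) = -c + 2*q
(4) = n - 3
(5) = r - 5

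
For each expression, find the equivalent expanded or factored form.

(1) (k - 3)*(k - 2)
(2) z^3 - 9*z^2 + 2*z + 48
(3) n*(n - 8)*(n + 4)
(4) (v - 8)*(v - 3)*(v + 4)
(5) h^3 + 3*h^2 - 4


(1) = k^2 - 5*k + 6
(2) = (z - 8)*(z - 3)*(z + 2)
(3) = n^3 - 4*n^2 - 32*n
(4) = v^3 - 7*v^2 - 20*v + 96
(5) = (h - 1)*(h + 2)^2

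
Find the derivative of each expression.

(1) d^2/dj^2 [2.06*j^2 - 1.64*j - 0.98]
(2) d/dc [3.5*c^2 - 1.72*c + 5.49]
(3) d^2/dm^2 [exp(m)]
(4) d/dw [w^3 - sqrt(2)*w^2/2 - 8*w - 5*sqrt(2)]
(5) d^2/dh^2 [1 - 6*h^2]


(1) = 4.12000000000000
(2) = 7.0*c - 1.72
(3) = exp(m)
(4) = 3*w^2 - sqrt(2)*w - 8
(5) = -12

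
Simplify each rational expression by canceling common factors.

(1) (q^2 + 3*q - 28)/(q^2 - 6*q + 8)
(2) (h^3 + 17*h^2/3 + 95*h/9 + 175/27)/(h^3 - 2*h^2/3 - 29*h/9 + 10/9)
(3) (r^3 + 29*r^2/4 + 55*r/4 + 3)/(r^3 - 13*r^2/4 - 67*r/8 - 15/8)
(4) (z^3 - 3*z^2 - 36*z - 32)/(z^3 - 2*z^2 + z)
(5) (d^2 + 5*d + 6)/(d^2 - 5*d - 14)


(1) = (q + 7)/(q - 2)
(2) = (9*h^2 + 36*h + 35)/(9*h^2 - 21*h + 6)
(3) = (2*r^2 + 14*r + 24)/(2*r^2 - 7*r - 15)
(4) = (z^3 - 3*z^2 - 36*z - 32)/(z^3 - 2*z^2 + z)
(5) = (d + 3)/(d - 7)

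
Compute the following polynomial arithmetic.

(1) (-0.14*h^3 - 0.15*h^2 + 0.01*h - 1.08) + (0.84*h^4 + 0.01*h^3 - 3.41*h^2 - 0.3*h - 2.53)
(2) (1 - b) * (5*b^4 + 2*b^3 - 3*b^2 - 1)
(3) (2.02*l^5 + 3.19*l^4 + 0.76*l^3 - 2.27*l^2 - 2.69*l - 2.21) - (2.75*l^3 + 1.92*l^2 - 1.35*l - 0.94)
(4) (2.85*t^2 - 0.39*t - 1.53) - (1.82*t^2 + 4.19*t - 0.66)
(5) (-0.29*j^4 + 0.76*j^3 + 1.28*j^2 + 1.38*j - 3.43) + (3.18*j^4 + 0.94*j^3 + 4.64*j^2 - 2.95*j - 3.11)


(1) = 0.84*h^4 - 0.13*h^3 - 3.56*h^2 - 0.29*h - 3.61
(2) = -5*b^5 + 3*b^4 + 5*b^3 - 3*b^2 + b - 1
(3) = 2.02*l^5 + 3.19*l^4 - 1.99*l^3 - 4.19*l^2 - 1.34*l - 1.27
(4) = 1.03*t^2 - 4.58*t - 0.87
(5) = 2.89*j^4 + 1.7*j^3 + 5.92*j^2 - 1.57*j - 6.54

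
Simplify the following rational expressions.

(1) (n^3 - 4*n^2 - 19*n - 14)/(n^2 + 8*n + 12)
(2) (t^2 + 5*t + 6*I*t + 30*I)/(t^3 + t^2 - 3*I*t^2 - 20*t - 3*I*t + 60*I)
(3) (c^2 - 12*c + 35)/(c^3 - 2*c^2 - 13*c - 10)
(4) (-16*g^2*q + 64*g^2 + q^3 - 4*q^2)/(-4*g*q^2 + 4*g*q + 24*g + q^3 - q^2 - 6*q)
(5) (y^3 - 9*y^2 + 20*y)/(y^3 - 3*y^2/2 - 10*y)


(1) = (n^2 - 6*n - 7)/(n + 6)
(2) = (t + 6*I)/(t^2 + t*(-4 - 3*I) + 12*I)
(3) = (c - 7)/(c^2 + 3*c + 2)
(4) = (4*g*q - 16*g + q^2 - 4*q)/(q^2 - q - 6)
(5) = (2*y - 10)/(2*y + 5)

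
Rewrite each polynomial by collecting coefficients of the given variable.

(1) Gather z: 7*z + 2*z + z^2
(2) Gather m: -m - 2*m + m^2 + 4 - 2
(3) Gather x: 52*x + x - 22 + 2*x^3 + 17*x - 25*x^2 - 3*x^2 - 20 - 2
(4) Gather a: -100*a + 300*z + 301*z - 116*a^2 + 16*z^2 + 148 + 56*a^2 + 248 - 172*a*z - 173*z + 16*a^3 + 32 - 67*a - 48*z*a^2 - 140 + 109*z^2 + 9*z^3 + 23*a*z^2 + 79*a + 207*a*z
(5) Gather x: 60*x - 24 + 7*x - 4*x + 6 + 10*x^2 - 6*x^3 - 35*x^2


(1) = z^2 + 9*z
(2) = m^2 - 3*m + 2
(3) = 2*x^3 - 28*x^2 + 70*x - 44
(4) = 16*a^3 + a^2*(-48*z - 60) + a*(23*z^2 + 35*z - 88) + 9*z^3 + 125*z^2 + 428*z + 288
(5) = -6*x^3 - 25*x^2 + 63*x - 18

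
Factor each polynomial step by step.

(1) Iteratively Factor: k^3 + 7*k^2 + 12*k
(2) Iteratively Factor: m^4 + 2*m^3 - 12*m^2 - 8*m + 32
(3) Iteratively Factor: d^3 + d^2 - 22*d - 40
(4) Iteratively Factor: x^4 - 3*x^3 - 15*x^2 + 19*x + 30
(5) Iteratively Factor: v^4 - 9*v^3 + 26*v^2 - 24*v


(1) = (k)*(k^2 + 7*k + 12) = k*(k + 4)*(k + 3)
(2) = (m - 2)*(m^3 + 4*m^2 - 4*m - 16) = (m - 2)*(m + 2)*(m^2 + 2*m - 8) = (m - 2)^2*(m + 2)*(m + 4)
(3) = (d + 4)*(d^2 - 3*d - 10) = (d + 2)*(d + 4)*(d - 5)
(4) = (x + 3)*(x^3 - 6*x^2 + 3*x + 10) = (x - 2)*(x + 3)*(x^2 - 4*x - 5) = (x - 2)*(x + 1)*(x + 3)*(x - 5)
(5) = (v - 4)*(v^3 - 5*v^2 + 6*v) = (v - 4)*(v - 2)*(v^2 - 3*v) = (v - 4)*(v - 3)*(v - 2)*(v)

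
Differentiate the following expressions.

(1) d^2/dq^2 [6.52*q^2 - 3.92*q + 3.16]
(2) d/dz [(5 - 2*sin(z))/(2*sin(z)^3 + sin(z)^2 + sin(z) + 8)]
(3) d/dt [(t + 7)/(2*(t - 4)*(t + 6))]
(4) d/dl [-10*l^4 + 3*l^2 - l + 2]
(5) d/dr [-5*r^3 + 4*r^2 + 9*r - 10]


(1) = 13.0400000000000
(2) = (-4*sin(z) - 2*sin(3*z) + 14*cos(2*z) - 35)*cos(z)/(2*sin(z)^3 + sin(z)^2 + sin(z) + 8)^2
(3) = (-t^2 - 14*t - 38)/(2*(t^4 + 4*t^3 - 44*t^2 - 96*t + 576))
(4) = -40*l^3 + 6*l - 1
(5) = -15*r^2 + 8*r + 9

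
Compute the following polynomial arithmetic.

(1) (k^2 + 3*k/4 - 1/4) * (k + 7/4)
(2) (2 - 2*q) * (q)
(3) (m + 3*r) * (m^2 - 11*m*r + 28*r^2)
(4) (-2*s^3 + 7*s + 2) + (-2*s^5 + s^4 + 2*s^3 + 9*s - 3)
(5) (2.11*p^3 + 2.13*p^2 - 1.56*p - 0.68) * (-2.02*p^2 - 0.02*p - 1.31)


(1) = k^3 + 5*k^2/2 + 17*k/16 - 7/16
(2) = -2*q^2 + 2*q
(3) = m^3 - 8*m^2*r - 5*m*r^2 + 84*r^3
(4) = -2*s^5 + s^4 + 16*s - 1
(5) = -4.2622*p^5 - 4.3448*p^4 + 0.3445*p^3 - 1.3855*p^2 + 2.0572*p + 0.8908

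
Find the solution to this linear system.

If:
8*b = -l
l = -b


Then:
b = 0
l = 0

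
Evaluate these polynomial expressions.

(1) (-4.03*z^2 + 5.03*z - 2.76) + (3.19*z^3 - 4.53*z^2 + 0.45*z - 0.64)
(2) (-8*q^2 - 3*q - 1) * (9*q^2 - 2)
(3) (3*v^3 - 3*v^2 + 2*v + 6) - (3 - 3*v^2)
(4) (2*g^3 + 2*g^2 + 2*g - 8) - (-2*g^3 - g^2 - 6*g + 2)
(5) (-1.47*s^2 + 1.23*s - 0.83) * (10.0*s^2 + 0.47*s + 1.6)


(1) = 3.19*z^3 - 8.56*z^2 + 5.48*z - 3.4
(2) = -72*q^4 - 27*q^3 + 7*q^2 + 6*q + 2
(3) = 3*v^3 + 2*v + 3
(4) = 4*g^3 + 3*g^2 + 8*g - 10
(5) = -14.7*s^4 + 11.6091*s^3 - 10.0739*s^2 + 1.5779*s - 1.328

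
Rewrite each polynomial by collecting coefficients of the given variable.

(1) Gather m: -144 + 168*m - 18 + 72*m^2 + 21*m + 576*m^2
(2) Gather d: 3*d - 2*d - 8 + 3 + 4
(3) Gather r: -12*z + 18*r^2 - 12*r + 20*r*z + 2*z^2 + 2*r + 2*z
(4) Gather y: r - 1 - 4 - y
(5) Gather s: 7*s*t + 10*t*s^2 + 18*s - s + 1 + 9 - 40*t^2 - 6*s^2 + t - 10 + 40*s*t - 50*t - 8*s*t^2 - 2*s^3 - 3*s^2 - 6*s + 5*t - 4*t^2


(1) = 648*m^2 + 189*m - 162
(2) = d - 1
(3) = 18*r^2 + r*(20*z - 10) + 2*z^2 - 10*z
(4) = r - y - 5
(5) = -2*s^3 + s^2*(10*t - 9) + s*(-8*t^2 + 47*t + 11) - 44*t^2 - 44*t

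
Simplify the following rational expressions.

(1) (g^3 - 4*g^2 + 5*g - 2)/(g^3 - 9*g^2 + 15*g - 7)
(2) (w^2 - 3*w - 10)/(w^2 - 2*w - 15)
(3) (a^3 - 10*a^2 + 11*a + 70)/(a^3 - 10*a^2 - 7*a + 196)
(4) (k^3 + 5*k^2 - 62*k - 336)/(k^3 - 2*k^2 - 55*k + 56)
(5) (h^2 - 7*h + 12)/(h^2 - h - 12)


(1) = (g - 2)/(g - 7)
(2) = (w + 2)/(w + 3)
(3) = (a^2 - 3*a - 10)/(a^2 - 3*a - 28)
(4) = (k + 6)/(k - 1)
(5) = (h - 3)/(h + 3)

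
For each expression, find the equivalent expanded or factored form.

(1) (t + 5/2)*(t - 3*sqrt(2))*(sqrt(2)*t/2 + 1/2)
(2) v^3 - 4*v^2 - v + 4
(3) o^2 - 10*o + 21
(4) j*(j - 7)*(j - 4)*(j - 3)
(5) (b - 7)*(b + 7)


(1) = sqrt(2)*t^3/2 - 5*t^2/2 + 5*sqrt(2)*t^2/4 - 25*t/4 - 3*sqrt(2)*t/2 - 15*sqrt(2)/4
(2) = (v - 4)*(v - 1)*(v + 1)
(3) = (o - 7)*(o - 3)
(4) = j^4 - 14*j^3 + 61*j^2 - 84*j
(5) = b^2 - 49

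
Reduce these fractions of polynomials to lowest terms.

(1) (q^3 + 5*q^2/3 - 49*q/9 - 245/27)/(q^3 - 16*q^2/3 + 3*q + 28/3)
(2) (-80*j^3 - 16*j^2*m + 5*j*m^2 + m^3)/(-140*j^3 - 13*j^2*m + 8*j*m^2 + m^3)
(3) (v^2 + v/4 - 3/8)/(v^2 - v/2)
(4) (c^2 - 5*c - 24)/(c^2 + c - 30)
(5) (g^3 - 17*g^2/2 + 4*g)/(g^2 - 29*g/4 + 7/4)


(1) = (9*q^2 + 36*q + 35)/(9*q^2 - 27*q - 36)
(2) = (4*j + m)/(7*j + m)
(3) = (4*v + 3)/(4*v)
(4) = (c^2 - 5*c - 24)/(c^2 + c - 30)
(5) = (4*g^3 - 34*g^2 + 16*g)/(4*g^2 - 29*g + 7)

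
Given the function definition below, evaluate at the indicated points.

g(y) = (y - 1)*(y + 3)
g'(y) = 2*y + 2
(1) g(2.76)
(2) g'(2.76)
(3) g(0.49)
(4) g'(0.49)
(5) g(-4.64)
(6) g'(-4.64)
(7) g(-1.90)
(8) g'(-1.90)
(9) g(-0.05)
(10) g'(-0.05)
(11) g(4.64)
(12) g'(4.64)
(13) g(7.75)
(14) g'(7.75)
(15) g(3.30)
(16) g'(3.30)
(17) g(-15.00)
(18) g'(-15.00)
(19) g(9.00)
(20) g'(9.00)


(1) = 10.14
(2) = 7.52
(3) = -1.78
(4) = 2.98
(5) = 9.25
(6) = -7.28
(7) = -3.19
(8) = -1.80
(9) = -3.10
(10) = 1.90
(11) = 27.81
(12) = 11.28
(13) = 72.56
(14) = 17.50
(15) = 14.49
(16) = 8.60
(17) = 192.00
(18) = -28.00
(19) = 96.00
(20) = 20.00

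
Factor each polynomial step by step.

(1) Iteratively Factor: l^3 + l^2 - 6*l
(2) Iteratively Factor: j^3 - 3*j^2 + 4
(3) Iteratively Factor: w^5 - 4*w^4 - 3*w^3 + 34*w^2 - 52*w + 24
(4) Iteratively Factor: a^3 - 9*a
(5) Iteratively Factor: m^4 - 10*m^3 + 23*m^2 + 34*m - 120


(1) = (l - 2)*(l^2 + 3*l) = l*(l - 2)*(l + 3)
(2) = (j - 2)*(j^2 - j - 2) = (j - 2)^2*(j + 1)
(3) = (w - 2)*(w^4 - 2*w^3 - 7*w^2 + 20*w - 12) = (w - 2)^2*(w^3 - 7*w + 6) = (w - 2)^2*(w - 1)*(w^2 + w - 6) = (w - 2)^3*(w - 1)*(w + 3)
(4) = (a + 3)*(a^2 - 3*a) = a*(a + 3)*(a - 3)
(5) = (m - 4)*(m^3 - 6*m^2 - m + 30) = (m - 4)*(m + 2)*(m^2 - 8*m + 15) = (m - 4)*(m - 3)*(m + 2)*(m - 5)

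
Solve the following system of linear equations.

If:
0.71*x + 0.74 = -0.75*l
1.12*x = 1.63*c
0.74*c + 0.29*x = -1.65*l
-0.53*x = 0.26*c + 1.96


Then:
No Solution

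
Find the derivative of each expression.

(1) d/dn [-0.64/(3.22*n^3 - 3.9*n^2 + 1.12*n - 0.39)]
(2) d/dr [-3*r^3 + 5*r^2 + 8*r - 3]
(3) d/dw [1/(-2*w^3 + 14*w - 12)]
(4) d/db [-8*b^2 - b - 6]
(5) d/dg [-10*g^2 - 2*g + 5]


(1) = (6.1824*n^2 - 4.992*n + 0.7168)/(3.22*n^3 - 3.9*n^2 + 1.12*n - 0.39)^2
(2) = -9*r^2 + 10*r + 8
(3) = (3*w^2 - 7)/(2*(w^3 - 7*w + 6)^2)
(4) = -16*b - 1
(5) = -20*g - 2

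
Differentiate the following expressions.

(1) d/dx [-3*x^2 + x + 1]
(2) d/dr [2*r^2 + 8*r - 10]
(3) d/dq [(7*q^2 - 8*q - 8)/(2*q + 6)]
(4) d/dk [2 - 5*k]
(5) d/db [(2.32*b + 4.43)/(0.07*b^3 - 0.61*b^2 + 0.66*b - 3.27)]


(1) = 1 - 6*x
(2) = 4*r + 8
(3) = (7*q^2 + 42*q - 16)/(2*(q^2 + 6*q + 9))
(4) = -5
(5) = (-0.3248*b^3 + 0.4849*b^2 + 5.4046*b - 10.5102)/(0.0049*b^6 - 0.0854*b^5 + 0.4645*b^4 - 1.263*b^3 + 4.425*b^2 - 4.3164*b + 10.6929)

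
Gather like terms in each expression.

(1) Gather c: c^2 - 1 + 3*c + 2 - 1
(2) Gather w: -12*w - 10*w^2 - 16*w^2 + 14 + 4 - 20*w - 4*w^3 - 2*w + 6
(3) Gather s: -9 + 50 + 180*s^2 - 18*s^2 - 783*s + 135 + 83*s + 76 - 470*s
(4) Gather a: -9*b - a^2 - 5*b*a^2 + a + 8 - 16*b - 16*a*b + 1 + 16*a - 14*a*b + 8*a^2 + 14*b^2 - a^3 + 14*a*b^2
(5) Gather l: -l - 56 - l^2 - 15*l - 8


(1) = c^2 + 3*c
(2) = -4*w^3 - 26*w^2 - 34*w + 24
(3) = 162*s^2 - 1170*s + 252
(4) = -a^3 + a^2*(7 - 5*b) + a*(14*b^2 - 30*b + 17) + 14*b^2 - 25*b + 9
(5) = -l^2 - 16*l - 64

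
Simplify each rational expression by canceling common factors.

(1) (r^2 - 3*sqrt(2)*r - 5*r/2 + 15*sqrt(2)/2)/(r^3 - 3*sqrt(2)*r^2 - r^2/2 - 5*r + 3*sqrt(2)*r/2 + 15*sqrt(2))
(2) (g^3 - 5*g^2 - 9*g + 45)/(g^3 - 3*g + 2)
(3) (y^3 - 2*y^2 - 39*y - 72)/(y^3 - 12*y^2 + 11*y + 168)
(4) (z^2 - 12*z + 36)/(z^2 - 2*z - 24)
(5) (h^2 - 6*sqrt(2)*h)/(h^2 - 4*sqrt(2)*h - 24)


(1) = 4/(4*r + 8)
(2) = (g^3 - 5*g^2 - 9*g + 45)/(g^3 - 3*g + 2)
(3) = (y + 3)/(y - 7)
(4) = (z - 6)/(z + 4)
(5) = h/(h + 2*sqrt(2))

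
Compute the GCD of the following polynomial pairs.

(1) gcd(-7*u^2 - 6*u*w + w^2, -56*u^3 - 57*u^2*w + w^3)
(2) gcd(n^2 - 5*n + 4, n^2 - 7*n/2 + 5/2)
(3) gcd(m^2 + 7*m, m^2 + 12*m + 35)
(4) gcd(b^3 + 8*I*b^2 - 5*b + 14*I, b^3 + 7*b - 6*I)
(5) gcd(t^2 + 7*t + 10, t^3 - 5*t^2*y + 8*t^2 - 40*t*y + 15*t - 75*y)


(1) = u + w
(2) = gcd((n - 4)*(n - 1), (n - 5/2)*(n - 1)) = n - 1
(3) = m + 7
(4) = b - I
(5) = t + 5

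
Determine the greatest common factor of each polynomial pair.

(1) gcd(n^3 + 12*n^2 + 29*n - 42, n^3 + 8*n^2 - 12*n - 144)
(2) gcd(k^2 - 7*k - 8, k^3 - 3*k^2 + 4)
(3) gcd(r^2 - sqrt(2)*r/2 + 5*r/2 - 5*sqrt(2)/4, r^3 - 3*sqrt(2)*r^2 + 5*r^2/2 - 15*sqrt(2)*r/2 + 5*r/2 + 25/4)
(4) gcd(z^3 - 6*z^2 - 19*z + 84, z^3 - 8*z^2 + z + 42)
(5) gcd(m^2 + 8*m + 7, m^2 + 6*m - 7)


(1) = gcd((n - 1)*(n + 6)*(n + 7), (n - 4)*(n + 6)^2) = n + 6
(2) = k + 1
(3) = r^2 + r*(5/2 - sqrt(2)/2) - 5*sqrt(2)/4
(4) = gcd((z - 7)*(z - 3)*(z + 4), (z - 7)*(z - 3)*(z + 2)) = z^2 - 10*z + 21
(5) = m + 7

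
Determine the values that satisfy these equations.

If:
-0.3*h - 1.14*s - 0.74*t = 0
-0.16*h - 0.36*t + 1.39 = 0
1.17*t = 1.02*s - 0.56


Then:
h = 13.99
s = -2.15
t = -2.35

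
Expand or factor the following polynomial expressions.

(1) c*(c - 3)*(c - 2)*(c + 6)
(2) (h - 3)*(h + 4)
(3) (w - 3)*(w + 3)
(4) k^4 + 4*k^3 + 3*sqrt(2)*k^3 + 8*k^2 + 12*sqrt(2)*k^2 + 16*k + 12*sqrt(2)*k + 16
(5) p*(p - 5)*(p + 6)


(1) = c^4 + c^3 - 24*c^2 + 36*c
(2) = h^2 + h - 12
(3) = w^2 - 9
(4) = (k + 2)^2*(k + sqrt(2))*(k + 2*sqrt(2))
(5) = p^3 + p^2 - 30*p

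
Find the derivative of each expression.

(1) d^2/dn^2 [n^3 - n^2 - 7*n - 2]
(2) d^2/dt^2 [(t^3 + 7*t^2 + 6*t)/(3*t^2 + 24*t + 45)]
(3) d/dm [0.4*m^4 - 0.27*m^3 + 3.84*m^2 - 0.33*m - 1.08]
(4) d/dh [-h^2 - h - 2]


(1) = 6*n - 2
(2) = 2*(-t^3 + 45*t^2 + 405*t + 855)/(3*(t^6 + 24*t^5 + 237*t^4 + 1232*t^3 + 3555*t^2 + 5400*t + 3375))
(3) = 1.6*m^3 - 0.81*m^2 + 7.68*m - 0.33
(4) = -2*h - 1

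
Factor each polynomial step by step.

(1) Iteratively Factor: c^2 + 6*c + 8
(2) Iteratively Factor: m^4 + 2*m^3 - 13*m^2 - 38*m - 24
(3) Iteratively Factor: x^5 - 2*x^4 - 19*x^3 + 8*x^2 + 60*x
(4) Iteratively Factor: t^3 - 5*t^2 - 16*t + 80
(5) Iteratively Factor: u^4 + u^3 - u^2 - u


(1) = (c + 2)*(c + 4)
(2) = (m + 1)*(m^3 + m^2 - 14*m - 24) = (m - 4)*(m + 1)*(m^2 + 5*m + 6) = (m - 4)*(m + 1)*(m + 3)*(m + 2)
(3) = (x - 5)*(x^4 + 3*x^3 - 4*x^2 - 12*x) = x*(x - 5)*(x^3 + 3*x^2 - 4*x - 12) = x*(x - 5)*(x - 2)*(x^2 + 5*x + 6) = x*(x - 5)*(x - 2)*(x + 3)*(x + 2)
(4) = (t - 4)*(t^2 - t - 20) = (t - 5)*(t - 4)*(t + 4)
(5) = (u)*(u^3 + u^2 - u - 1) = u*(u + 1)*(u^2 - 1) = u*(u - 1)*(u + 1)*(u + 1)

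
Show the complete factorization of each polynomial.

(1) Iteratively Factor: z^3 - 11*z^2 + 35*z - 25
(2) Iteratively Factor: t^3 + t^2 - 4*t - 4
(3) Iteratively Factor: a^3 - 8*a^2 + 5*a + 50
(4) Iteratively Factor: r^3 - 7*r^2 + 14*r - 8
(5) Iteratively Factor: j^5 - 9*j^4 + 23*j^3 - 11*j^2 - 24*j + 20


(1) = (z - 5)*(z^2 - 6*z + 5) = (z - 5)*(z - 1)*(z - 5)
(2) = (t + 2)*(t^2 - t - 2) = (t + 1)*(t + 2)*(t - 2)
(3) = (a + 2)*(a^2 - 10*a + 25) = (a - 5)*(a + 2)*(a - 5)
(4) = (r - 1)*(r^2 - 6*r + 8) = (r - 4)*(r - 1)*(r - 2)
(5) = (j - 1)*(j^4 - 8*j^3 + 15*j^2 + 4*j - 20) = (j - 5)*(j - 1)*(j^3 - 3*j^2 + 4) = (j - 5)*(j - 2)*(j - 1)*(j^2 - j - 2) = (j - 5)*(j - 2)^2*(j - 1)*(j + 1)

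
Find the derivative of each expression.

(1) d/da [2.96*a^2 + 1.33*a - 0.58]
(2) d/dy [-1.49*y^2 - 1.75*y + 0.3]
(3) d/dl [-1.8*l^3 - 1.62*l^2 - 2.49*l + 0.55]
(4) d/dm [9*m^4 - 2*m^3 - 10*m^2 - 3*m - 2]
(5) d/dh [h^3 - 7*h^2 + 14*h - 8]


(1) = 5.92*a + 1.33
(2) = -2.98*y - 1.75
(3) = -5.4*l^2 - 3.24*l - 2.49
(4) = 36*m^3 - 6*m^2 - 20*m - 3
(5) = 3*h^2 - 14*h + 14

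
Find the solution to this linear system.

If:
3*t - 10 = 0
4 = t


Then:
No Solution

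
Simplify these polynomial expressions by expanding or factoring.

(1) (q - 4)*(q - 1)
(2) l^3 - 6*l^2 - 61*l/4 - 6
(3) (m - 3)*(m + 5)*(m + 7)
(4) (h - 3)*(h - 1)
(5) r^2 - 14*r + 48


(1) = q^2 - 5*q + 4
(2) = (l - 8)*(l + 1/2)*(l + 3/2)
(3) = m^3 + 9*m^2 - m - 105
(4) = h^2 - 4*h + 3
(5) = (r - 8)*(r - 6)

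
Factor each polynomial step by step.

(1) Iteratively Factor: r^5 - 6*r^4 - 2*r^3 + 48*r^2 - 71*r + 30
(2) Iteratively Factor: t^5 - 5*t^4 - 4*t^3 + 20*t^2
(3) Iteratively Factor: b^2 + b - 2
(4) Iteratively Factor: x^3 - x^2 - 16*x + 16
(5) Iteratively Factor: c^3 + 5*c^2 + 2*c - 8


(1) = (r - 5)*(r^4 - r^3 - 7*r^2 + 13*r - 6) = (r - 5)*(r - 1)*(r^3 - 7*r + 6) = (r - 5)*(r - 1)*(r + 3)*(r^2 - 3*r + 2) = (r - 5)*(r - 2)*(r - 1)*(r + 3)*(r - 1)
(2) = (t + 2)*(t^4 - 7*t^3 + 10*t^2) = t*(t + 2)*(t^3 - 7*t^2 + 10*t) = t*(t - 2)*(t + 2)*(t^2 - 5*t) = t^2*(t - 2)*(t + 2)*(t - 5)
(3) = (b + 2)*(b - 1)
(4) = (x - 4)*(x^2 + 3*x - 4) = (x - 4)*(x + 4)*(x - 1)
(5) = (c + 4)*(c^2 + c - 2) = (c - 1)*(c + 4)*(c + 2)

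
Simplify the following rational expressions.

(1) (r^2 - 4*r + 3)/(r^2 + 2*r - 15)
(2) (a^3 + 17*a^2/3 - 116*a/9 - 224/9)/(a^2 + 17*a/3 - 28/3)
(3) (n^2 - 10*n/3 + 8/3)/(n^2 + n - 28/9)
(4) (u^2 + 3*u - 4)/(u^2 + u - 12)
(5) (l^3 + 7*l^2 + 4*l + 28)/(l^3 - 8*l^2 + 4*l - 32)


(1) = (r - 1)/(r + 5)
(2) = (9*a^2 - 12*a - 32)/(9*a - 12)
(3) = (3*n - 6)/(3*n + 7)
(4) = (u - 1)/(u - 3)
(5) = (l + 7)/(l - 8)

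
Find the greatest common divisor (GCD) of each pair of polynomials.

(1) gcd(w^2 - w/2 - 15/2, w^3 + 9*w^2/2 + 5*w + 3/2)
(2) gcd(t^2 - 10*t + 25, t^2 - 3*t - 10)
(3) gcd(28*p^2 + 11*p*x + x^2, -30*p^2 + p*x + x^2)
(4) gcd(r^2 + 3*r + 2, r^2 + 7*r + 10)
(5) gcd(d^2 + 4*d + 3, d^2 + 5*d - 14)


(1) = 1
(2) = t - 5
(3) = gcd((4*p + x)*(7*p + x), (-5*p + x)*(6*p + x)) = 1
(4) = r + 2
(5) = 1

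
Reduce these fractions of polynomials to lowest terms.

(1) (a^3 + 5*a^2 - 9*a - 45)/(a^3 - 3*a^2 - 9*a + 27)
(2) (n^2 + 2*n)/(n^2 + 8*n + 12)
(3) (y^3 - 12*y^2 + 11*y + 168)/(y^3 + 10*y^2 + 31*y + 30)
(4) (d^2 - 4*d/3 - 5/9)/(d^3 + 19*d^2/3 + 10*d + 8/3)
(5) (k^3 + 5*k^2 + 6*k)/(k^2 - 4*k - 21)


(1) = (a + 5)/(a - 3)
(2) = n/(n + 6)
(3) = (y^2 - 15*y + 56)/(y^2 + 7*y + 10)
(4) = (3*d - 5)/(3*d^2 + 18*d + 24)
(5) = (k^2 + 2*k)/(k - 7)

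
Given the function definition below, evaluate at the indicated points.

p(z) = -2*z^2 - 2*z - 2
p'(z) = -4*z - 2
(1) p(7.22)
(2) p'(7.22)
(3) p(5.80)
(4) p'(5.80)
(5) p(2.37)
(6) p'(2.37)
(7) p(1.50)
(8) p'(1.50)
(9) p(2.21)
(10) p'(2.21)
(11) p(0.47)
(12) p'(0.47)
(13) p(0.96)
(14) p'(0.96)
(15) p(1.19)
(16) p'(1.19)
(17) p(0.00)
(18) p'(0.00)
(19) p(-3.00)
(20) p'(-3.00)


(1) = -120.70
(2) = -30.88
(3) = -80.88
(4) = -25.20
(5) = -17.97
(6) = -11.48
(7) = -9.50
(8) = -8.00
(9) = -16.19
(10) = -10.84
(11) = -3.38
(12) = -3.88
(13) = -5.76
(14) = -5.84
(15) = -7.21
(16) = -6.76
(17) = -2.00
(18) = -2.00
(19) = -14.00
(20) = 10.00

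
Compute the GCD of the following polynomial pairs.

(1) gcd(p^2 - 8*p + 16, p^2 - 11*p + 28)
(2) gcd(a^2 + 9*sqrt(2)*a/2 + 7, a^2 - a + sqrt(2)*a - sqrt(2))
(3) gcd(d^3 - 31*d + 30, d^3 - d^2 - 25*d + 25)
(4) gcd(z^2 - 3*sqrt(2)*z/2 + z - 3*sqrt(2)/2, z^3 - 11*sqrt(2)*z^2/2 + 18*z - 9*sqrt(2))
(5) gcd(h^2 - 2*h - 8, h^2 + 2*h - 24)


(1) = p - 4
(2) = gcd((a + sqrt(2))*(a + 7*sqrt(2)/2), (a - 1)*(a + sqrt(2))) = a + sqrt(2)
(3) = d^2 - 6*d + 5
(4) = z - 3*sqrt(2)/2
(5) = gcd((h - 4)*(h + 2), (h - 4)*(h + 6)) = h - 4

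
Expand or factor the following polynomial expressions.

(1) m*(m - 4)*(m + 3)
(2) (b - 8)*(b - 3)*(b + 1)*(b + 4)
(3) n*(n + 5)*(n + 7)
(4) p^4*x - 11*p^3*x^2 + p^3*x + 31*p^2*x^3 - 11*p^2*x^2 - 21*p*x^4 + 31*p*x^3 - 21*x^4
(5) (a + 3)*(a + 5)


(1) = m^3 - m^2 - 12*m
(2) = b^4 - 6*b^3 - 27*b^2 + 76*b + 96
(3) = n^3 + 12*n^2 + 35*n
(4) = (p - 7*x)*(p - 3*x)*(p - x)*(p*x + x)
(5) = a^2 + 8*a + 15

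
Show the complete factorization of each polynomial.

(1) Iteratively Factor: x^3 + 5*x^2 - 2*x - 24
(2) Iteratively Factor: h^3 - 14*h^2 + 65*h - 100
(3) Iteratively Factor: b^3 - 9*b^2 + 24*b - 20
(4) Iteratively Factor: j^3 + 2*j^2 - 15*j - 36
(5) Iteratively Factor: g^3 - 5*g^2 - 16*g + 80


(1) = (x + 4)*(x^2 + x - 6) = (x + 3)*(x + 4)*(x - 2)
(2) = (h - 4)*(h^2 - 10*h + 25) = (h - 5)*(h - 4)*(h - 5)
(3) = (b - 5)*(b^2 - 4*b + 4) = (b - 5)*(b - 2)*(b - 2)
(4) = (j + 3)*(j^2 - j - 12) = (j - 4)*(j + 3)*(j + 3)
(5) = (g - 5)*(g^2 - 16) = (g - 5)*(g - 4)*(g + 4)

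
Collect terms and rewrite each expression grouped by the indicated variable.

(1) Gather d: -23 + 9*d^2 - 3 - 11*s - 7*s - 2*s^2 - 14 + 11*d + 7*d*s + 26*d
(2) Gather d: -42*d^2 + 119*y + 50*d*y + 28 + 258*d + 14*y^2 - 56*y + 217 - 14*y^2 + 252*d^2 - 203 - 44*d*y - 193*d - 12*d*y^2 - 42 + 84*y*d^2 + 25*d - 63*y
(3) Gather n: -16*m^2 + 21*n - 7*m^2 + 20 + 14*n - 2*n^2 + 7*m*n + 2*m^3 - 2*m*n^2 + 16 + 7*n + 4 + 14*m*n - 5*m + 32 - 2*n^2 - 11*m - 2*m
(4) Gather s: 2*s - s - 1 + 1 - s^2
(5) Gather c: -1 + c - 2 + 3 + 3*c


(1) = 9*d^2 + d*(7*s + 37) - 2*s^2 - 18*s - 40
(2) = d^2*(84*y + 210) + d*(-12*y^2 + 6*y + 90)
(3) = 2*m^3 - 23*m^2 - 18*m + n^2*(-2*m - 4) + n*(21*m + 42) + 72
(4) = -s^2 + s
(5) = 4*c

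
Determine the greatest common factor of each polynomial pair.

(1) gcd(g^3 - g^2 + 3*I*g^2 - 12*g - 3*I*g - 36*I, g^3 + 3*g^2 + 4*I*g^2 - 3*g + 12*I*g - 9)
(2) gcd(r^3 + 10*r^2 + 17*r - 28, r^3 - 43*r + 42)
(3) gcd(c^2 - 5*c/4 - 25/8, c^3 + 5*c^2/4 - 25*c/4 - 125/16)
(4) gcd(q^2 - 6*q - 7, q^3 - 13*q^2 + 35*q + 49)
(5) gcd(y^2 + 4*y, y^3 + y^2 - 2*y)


(1) = g^2 + g*(3 + 3*I) + 9*I
(2) = r^2 + 6*r - 7
(3) = c^2 - 5*c/4 - 25/8
(4) = gcd((q - 7)*(q + 1), (q - 7)^2*(q + 1)) = q^2 - 6*q - 7
(5) = gcd(y*(y + 4), y*(y - 1)*(y + 2)) = y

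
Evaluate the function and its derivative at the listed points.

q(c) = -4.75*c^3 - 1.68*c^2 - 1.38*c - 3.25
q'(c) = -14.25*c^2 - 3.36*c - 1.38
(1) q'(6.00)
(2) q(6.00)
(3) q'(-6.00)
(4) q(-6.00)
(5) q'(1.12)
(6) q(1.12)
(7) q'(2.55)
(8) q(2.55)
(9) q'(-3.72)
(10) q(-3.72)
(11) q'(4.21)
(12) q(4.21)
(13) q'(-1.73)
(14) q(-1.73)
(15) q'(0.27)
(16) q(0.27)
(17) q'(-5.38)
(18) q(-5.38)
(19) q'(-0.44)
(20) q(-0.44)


(1) = -534.54
(2) = -1098.01
(3) = -494.22
(4) = 970.55
(5) = -23.02
(6) = -13.58
(7) = -102.61
(8) = -96.45
(9) = -186.08
(10) = 223.16
(11) = -268.09
(12) = -393.27
(13) = -38.22
(14) = 18.70
(15) = -3.33
(16) = -3.84
(17) = -395.76
(18) = 695.22
(19) = -2.66
(20) = -2.56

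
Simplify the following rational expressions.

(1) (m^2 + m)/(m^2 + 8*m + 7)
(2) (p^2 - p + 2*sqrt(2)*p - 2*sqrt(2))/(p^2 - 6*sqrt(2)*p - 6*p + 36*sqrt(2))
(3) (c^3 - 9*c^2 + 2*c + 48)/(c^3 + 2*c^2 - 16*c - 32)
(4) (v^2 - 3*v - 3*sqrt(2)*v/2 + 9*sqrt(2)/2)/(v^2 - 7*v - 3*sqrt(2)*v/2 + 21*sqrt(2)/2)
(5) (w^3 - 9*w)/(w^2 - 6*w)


(1) = m/(m + 7)
(2) = (p^2 + p*(-1 + 2*sqrt(2)) - 2*sqrt(2))/(p^2 + p*(-6*sqrt(2) - 6) + 36*sqrt(2))
(3) = (c^2 - 11*c + 24)/(c^2 - 16)
(4) = (4*v - 12)/(4*v - 28)
(5) = (w^2 - 9)/(w - 6)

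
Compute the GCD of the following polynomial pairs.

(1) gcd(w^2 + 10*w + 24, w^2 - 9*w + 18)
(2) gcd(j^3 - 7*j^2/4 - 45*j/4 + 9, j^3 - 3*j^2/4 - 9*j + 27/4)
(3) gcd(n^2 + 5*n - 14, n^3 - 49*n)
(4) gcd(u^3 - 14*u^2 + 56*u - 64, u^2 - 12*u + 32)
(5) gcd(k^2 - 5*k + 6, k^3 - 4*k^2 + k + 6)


(1) = 1
(2) = j^2 + 9*j/4 - 9/4
(3) = gcd((n - 2)*(n + 7), n*(n - 7)*(n + 7)) = n + 7
(4) = u^2 - 12*u + 32
(5) = k^2 - 5*k + 6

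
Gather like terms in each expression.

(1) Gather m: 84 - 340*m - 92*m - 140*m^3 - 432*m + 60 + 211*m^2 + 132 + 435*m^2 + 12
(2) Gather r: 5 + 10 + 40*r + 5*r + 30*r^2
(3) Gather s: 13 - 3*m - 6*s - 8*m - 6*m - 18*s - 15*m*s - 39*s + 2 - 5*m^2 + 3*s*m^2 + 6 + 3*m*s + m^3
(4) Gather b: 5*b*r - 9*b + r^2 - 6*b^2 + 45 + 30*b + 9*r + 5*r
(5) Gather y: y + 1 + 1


(1) = -140*m^3 + 646*m^2 - 864*m + 288
(2) = 30*r^2 + 45*r + 15
(3) = m^3 - 5*m^2 - 17*m + s*(3*m^2 - 12*m - 63) + 21
(4) = -6*b^2 + b*(5*r + 21) + r^2 + 14*r + 45
(5) = y + 2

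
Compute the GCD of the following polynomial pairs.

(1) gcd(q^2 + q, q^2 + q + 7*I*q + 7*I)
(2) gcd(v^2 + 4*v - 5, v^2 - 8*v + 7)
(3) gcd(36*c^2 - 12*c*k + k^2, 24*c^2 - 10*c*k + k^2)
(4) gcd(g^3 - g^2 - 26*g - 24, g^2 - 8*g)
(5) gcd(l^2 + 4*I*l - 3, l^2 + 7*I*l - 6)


(1) = q + 1
(2) = v - 1
(3) = 6*c - k
(4) = 1
(5) = gcd((l + I)*(l + 3*I), (l + I)*(l + 6*I)) = l + I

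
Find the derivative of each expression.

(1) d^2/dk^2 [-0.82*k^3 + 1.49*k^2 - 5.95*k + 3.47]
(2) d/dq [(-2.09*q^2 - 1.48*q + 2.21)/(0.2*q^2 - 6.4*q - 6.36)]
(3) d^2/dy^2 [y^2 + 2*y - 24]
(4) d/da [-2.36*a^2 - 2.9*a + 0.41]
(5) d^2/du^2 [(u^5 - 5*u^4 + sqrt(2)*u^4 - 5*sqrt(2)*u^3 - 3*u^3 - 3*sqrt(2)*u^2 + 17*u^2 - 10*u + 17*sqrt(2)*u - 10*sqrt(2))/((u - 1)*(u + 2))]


(1) = 2.98 - 4.92*k
(2) = (13.672*q^2 + 25.7008*q + 23.5568)/(0.04*q^4 - 2.56*q^3 + 38.416*q^2 + 81.408*q + 40.4496)
(3) = 2
(4) = -4.72*a - 2.9
(5) = 6*u - 12 + 2*sqrt(2)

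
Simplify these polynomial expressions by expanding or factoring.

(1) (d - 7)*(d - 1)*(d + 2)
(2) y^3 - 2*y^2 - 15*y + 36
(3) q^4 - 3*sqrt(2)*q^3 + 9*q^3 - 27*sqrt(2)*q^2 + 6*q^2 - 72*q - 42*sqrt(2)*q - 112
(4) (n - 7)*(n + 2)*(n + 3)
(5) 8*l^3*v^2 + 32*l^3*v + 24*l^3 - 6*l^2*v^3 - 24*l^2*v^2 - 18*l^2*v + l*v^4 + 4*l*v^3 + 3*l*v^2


(1) = d^3 - 6*d^2 - 9*d + 14
(2) = (y - 3)^2*(y + 4)
(3) = (q + 2)*(q + 7)*(q - 4*sqrt(2))*(q + sqrt(2))
(4) = n^3 - 2*n^2 - 29*n - 42
(5) = (-4*l + v)*(-2*l + v)*(v + 3)*(l*v + l)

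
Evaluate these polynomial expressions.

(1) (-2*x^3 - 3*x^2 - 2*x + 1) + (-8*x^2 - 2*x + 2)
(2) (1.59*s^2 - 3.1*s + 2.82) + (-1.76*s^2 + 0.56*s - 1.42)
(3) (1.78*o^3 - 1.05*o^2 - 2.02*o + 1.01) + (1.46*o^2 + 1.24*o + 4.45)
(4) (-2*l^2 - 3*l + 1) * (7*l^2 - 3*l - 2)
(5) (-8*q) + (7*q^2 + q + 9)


(1) = -2*x^3 - 11*x^2 - 4*x + 3
(2) = -0.17*s^2 - 2.54*s + 1.4
(3) = 1.78*o^3 + 0.41*o^2 - 0.78*o + 5.46
(4) = -14*l^4 - 15*l^3 + 20*l^2 + 3*l - 2
(5) = 7*q^2 - 7*q + 9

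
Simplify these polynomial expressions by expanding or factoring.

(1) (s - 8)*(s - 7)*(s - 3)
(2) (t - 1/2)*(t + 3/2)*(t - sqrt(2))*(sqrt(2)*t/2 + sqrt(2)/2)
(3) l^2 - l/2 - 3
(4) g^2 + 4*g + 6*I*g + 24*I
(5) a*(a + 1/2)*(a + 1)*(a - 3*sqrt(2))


(1) = s^3 - 18*s^2 + 101*s - 168
(2) = sqrt(2)*t^4/2 - t^3 + sqrt(2)*t^3 - 2*t^2 + sqrt(2)*t^2/8 - 3*sqrt(2)*t/8 - t/4 + 3/4
(3) = (l - 2)*(l + 3/2)
(4) = (g + 4)*(g + 6*I)
(5) = a^4 - 3*sqrt(2)*a^3 + 3*a^3/2 - 9*sqrt(2)*a^2/2 + a^2/2 - 3*sqrt(2)*a/2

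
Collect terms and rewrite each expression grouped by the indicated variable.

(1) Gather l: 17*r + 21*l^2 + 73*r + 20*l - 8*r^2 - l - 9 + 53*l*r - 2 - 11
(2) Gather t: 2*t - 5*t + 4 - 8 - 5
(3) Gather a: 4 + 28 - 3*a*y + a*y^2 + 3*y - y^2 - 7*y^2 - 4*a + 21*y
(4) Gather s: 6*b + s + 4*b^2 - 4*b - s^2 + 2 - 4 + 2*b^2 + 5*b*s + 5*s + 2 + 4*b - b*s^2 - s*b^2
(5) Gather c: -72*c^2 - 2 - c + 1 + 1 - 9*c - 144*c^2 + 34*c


(1) = 21*l^2 + l*(53*r + 19) - 8*r^2 + 90*r - 22
(2) = -3*t - 9
(3) = a*(y^2 - 3*y - 4) - 8*y^2 + 24*y + 32
(4) = 6*b^2 + 6*b + s^2*(-b - 1) + s*(-b^2 + 5*b + 6)
(5) = -216*c^2 + 24*c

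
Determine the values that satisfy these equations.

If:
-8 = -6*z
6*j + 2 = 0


Then:
j = -1/3
z = 4/3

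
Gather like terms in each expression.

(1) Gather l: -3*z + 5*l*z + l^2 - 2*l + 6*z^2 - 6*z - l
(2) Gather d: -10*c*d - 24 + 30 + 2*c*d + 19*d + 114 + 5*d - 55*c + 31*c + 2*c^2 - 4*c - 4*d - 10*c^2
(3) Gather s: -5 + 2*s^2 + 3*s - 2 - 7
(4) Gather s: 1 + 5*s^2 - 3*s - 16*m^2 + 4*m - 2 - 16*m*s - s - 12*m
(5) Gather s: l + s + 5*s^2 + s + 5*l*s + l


(1) = l^2 + l*(5*z - 3) + 6*z^2 - 9*z
(2) = -8*c^2 - 28*c + d*(20 - 8*c) + 120
(3) = 2*s^2 + 3*s - 14
(4) = -16*m^2 - 8*m + 5*s^2 + s*(-16*m - 4) - 1
(5) = 2*l + 5*s^2 + s*(5*l + 2)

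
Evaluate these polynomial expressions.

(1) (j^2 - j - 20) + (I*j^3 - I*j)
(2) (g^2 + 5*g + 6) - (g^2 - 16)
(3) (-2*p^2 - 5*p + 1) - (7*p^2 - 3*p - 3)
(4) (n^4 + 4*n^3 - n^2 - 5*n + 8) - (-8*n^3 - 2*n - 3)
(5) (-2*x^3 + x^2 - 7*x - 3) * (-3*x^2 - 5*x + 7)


(1) = I*j^3 + j^2 - j - I*j - 20
(2) = 5*g + 22
(3) = -9*p^2 - 2*p + 4
(4) = n^4 + 12*n^3 - n^2 - 3*n + 11
(5) = 6*x^5 + 7*x^4 + 2*x^3 + 51*x^2 - 34*x - 21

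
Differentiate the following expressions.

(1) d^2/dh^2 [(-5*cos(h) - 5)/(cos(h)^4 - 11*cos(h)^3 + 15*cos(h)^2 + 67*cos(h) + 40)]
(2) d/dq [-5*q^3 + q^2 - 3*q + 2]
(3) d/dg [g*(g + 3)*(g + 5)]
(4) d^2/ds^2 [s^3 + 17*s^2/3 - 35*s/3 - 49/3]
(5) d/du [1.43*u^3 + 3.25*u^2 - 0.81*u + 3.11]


(1) = 15*(218*(1 - cos(h)^2)^2 - 4*sin(h)^6 - cos(h)^6 - 44*cos(h)^5 - 380*cos(h)^3 + 965*cos(h)^2 + 368*cos(h) - 1020)/((cos(h) - 8)^3*(cos(h) - 5)^3*(cos(h) + 1)^3)
(2) = -15*q^2 + 2*q - 3
(3) = 3*g^2 + 16*g + 15
(4) = 6*s + 34/3
(5) = 4.29*u^2 + 6.5*u - 0.81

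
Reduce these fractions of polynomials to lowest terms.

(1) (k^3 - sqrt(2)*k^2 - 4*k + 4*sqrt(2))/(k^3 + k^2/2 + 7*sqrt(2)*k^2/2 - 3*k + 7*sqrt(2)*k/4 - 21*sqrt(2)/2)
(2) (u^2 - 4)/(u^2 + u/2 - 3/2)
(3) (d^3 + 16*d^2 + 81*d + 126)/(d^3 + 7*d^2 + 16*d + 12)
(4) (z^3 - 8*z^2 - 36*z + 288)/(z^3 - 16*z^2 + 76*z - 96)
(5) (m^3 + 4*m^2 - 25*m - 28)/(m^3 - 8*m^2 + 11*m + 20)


(1) = (4*k^2 + k*(-8 - 4*sqrt(2)) + 8*sqrt(2))/(4*k^2 + k*(-6 + 14*sqrt(2)) - 21*sqrt(2))
(2) = (2*u^2 - 8)/(2*u^2 + u - 3)
(3) = (d^2 + 13*d + 42)/(d^2 + 4*d + 4)
(4) = (z + 6)/(z - 2)
(5) = (m + 7)/(m - 5)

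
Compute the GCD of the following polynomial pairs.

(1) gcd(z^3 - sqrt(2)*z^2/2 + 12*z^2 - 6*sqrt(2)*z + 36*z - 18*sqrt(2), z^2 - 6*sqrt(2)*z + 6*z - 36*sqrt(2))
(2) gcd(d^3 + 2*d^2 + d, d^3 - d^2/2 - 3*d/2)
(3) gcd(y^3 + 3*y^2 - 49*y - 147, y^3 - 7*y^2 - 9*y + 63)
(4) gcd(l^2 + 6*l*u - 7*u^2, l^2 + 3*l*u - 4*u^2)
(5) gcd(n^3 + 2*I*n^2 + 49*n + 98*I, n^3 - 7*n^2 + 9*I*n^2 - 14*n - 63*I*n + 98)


(1) = gcd((z + 6)^2*(z - sqrt(2)/2), (z + 6)*(z - 6*sqrt(2))) = z + 6
(2) = d^2 + d
(3) = gcd((y - 7)*(y + 3)*(y + 7), (y - 7)*(y - 3)*(y + 3)) = y^2 - 4*y - 21
(4) = gcd((l - u)*(l + 7*u), (l - u)*(l + 4*u)) = -l + u
(5) = gcd((n - 7*I)*(n + 2*I)*(n + 7*I), (n - 7)*(n + 2*I)*(n + 7*I)) = n^2 + 9*I*n - 14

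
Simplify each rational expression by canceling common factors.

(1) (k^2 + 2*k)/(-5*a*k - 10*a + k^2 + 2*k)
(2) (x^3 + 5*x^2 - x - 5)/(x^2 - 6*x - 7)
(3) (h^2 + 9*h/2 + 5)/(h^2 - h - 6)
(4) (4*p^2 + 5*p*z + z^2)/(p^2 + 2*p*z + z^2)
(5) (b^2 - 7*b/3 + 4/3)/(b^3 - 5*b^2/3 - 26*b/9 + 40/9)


(1) = -k/(5*a - k)
(2) = (x^2 + 4*x - 5)/(x - 7)
(3) = (2*h + 5)/(2*h - 6)
(4) = (4*p + z)/(p + z)
(5) = (3*b - 3)/(3*b^2 - b - 10)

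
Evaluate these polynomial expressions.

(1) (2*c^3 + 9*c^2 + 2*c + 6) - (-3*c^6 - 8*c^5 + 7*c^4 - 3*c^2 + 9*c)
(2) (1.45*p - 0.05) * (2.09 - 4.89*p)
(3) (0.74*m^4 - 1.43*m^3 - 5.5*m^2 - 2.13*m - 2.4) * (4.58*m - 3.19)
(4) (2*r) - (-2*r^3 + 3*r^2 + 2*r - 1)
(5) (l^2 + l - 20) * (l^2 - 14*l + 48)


(1) = 3*c^6 + 8*c^5 - 7*c^4 + 2*c^3 + 12*c^2 - 7*c + 6
(2) = -7.0905*p^2 + 3.275*p - 0.1045
(3) = 3.3892*m^5 - 8.91*m^4 - 20.6283*m^3 + 7.7896*m^2 - 4.1973*m + 7.656
(4) = 2*r^3 - 3*r^2 + 1
(5) = l^4 - 13*l^3 + 14*l^2 + 328*l - 960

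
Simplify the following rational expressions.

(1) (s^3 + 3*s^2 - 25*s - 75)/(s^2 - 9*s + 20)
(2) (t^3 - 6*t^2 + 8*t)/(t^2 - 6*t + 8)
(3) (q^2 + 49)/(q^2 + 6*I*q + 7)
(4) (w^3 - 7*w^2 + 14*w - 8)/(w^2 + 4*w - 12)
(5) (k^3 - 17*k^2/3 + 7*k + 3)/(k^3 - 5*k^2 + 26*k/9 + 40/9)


(1) = (s^2 + 8*s + 15)/(s - 4)
(2) = t
(3) = (q - 7*I)/(q - I)
(4) = (w^2 - 5*w + 4)/(w + 6)
(5) = (9*k^3 - 51*k^2 + 63*k + 27)/(9*k^3 - 45*k^2 + 26*k + 40)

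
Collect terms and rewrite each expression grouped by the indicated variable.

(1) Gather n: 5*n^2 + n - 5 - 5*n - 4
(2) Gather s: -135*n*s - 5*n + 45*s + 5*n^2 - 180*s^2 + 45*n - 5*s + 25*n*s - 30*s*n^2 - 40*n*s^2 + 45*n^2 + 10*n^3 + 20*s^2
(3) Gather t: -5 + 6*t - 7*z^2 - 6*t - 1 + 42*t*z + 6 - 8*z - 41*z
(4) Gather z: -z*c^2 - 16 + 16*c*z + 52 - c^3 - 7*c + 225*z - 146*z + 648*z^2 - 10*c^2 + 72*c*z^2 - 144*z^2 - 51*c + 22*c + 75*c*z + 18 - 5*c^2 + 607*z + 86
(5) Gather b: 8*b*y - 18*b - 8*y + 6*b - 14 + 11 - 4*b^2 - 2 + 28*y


(1) = 5*n^2 - 4*n - 9
(2) = 10*n^3 + 50*n^2 + 40*n + s^2*(-40*n - 160) + s*(-30*n^2 - 110*n + 40)
(3) = 42*t*z - 7*z^2 - 49*z
(4) = -c^3 - 15*c^2 - 36*c + z^2*(72*c + 504) + z*(-c^2 + 91*c + 686) + 140
(5) = -4*b^2 + b*(8*y - 12) + 20*y - 5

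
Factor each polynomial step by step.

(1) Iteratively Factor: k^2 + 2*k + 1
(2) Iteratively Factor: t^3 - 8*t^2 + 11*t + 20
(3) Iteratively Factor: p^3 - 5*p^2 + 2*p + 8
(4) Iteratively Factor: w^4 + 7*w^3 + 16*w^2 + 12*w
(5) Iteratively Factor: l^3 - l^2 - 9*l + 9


(1) = (k + 1)*(k + 1)
(2) = (t - 4)*(t^2 - 4*t - 5) = (t - 5)*(t - 4)*(t + 1)
(3) = (p - 2)*(p^2 - 3*p - 4) = (p - 4)*(p - 2)*(p + 1)
(4) = (w + 3)*(w^3 + 4*w^2 + 4*w) = w*(w + 3)*(w^2 + 4*w + 4) = w*(w + 2)*(w + 3)*(w + 2)
(5) = (l - 3)*(l^2 + 2*l - 3) = (l - 3)*(l - 1)*(l + 3)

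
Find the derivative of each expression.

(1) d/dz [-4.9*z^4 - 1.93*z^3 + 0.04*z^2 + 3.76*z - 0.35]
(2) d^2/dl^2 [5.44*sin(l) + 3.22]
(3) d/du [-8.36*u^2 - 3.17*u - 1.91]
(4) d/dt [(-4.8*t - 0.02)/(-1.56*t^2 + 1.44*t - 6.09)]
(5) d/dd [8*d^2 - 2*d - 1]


(1) = -19.6*z^3 - 5.79*z^2 + 0.08*z + 3.76
(2) = -5.44*sin(l)
(3) = -16.72*u - 3.17
(4) = (-7.488*t^2 - 0.0624*t + 29.2608)/(2.4336*t^4 - 4.4928*t^3 + 21.0744*t^2 - 17.5392*t + 37.0881)
(5) = 16*d - 2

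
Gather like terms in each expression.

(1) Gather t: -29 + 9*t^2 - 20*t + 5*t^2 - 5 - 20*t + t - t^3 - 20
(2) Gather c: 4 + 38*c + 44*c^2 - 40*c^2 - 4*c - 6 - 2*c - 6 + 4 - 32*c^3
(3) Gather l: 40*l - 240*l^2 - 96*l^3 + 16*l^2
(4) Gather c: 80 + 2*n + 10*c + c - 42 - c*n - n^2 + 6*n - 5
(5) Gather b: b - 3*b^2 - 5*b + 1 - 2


(1) = -t^3 + 14*t^2 - 39*t - 54
(2) = -32*c^3 + 4*c^2 + 32*c - 4
(3) = -96*l^3 - 224*l^2 + 40*l
(4) = c*(11 - n) - n^2 + 8*n + 33
(5) = -3*b^2 - 4*b - 1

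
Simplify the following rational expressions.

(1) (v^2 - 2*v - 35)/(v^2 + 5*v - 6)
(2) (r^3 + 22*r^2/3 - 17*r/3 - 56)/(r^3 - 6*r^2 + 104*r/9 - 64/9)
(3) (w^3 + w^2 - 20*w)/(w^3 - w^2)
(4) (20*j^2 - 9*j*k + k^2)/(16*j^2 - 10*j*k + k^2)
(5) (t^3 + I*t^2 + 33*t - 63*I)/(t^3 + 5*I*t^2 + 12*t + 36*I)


(1) = (v^2 - 2*v - 35)/(v^2 + 5*v - 6)
(2) = (3*r^2 + 30*r + 63)/(3*r^2 - 10*r + 8)
(3) = (w^2 + w - 20)/(w^2 - w)
(4) = (20*j^2 - 9*j*k + k^2)/(16*j^2 - 10*j*k + k^2)
(5) = (t^2 + 4*I*t + 21)/(t^2 + 8*I*t - 12)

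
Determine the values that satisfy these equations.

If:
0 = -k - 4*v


Then:
k = -4*v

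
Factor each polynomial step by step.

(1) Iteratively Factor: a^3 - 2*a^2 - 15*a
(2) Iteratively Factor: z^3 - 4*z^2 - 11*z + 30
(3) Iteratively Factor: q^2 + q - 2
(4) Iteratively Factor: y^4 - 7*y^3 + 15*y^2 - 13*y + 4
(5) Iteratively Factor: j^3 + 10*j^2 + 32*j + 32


(1) = (a + 3)*(a^2 - 5*a) = a*(a + 3)*(a - 5)
(2) = (z - 5)*(z^2 + z - 6) = (z - 5)*(z - 2)*(z + 3)
(3) = (q - 1)*(q + 2)
(4) = (y - 1)*(y^3 - 6*y^2 + 9*y - 4) = (y - 1)^2*(y^2 - 5*y + 4) = (y - 4)*(y - 1)^2*(y - 1)
(5) = (j + 4)*(j^2 + 6*j + 8) = (j + 4)^2*(j + 2)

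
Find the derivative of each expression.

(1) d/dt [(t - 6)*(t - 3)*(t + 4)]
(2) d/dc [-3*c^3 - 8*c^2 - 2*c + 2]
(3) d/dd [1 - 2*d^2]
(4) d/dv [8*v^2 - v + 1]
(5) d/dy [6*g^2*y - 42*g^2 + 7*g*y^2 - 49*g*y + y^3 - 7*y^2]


(1) = 3*t^2 - 10*t - 18
(2) = -9*c^2 - 16*c - 2
(3) = -4*d
(4) = 16*v - 1
(5) = 6*g^2 + 14*g*y - 49*g + 3*y^2 - 14*y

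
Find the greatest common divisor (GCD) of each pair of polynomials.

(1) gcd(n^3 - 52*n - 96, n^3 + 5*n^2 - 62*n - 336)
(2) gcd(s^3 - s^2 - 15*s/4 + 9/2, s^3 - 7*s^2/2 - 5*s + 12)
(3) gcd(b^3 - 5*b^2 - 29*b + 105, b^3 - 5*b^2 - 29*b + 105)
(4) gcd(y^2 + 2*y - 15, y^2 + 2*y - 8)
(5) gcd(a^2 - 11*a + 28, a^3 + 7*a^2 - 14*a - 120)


(1) = n^2 - 2*n - 48
(2) = s^2 + s/2 - 3
(3) = b^3 - 5*b^2 - 29*b + 105
(4) = 1
(5) = a - 4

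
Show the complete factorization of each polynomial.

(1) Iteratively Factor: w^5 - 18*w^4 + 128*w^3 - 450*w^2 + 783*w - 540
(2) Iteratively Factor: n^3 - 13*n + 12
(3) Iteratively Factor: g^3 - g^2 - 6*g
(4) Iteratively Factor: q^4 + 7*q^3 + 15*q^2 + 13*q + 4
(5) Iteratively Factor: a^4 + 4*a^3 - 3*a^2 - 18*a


(1) = (w - 3)*(w^4 - 15*w^3 + 83*w^2 - 201*w + 180) = (w - 3)^2*(w^3 - 12*w^2 + 47*w - 60) = (w - 5)*(w - 3)^2*(w^2 - 7*w + 12) = (w - 5)*(w - 3)^3*(w - 4)
(2) = (n + 4)*(n^2 - 4*n + 3) = (n - 3)*(n + 4)*(n - 1)
(3) = (g - 3)*(g^2 + 2*g) = g*(g - 3)*(g + 2)
(4) = (q + 1)*(q^3 + 6*q^2 + 9*q + 4) = (q + 1)*(q + 4)*(q^2 + 2*q + 1) = (q + 1)^2*(q + 4)*(q + 1)
(5) = (a + 3)*(a^3 + a^2 - 6*a) = (a + 3)^2*(a^2 - 2*a) = a*(a + 3)^2*(a - 2)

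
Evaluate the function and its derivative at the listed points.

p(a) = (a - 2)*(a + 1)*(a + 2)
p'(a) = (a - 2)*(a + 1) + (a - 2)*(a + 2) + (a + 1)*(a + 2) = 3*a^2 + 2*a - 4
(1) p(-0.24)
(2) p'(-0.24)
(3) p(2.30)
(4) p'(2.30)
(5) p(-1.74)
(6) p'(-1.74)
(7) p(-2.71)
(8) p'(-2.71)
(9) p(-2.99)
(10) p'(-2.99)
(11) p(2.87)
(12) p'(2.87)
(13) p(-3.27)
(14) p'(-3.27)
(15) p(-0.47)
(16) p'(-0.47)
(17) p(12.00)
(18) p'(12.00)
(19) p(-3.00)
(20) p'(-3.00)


(1) = -3.00
(2) = -4.31
(3) = 4.26
(4) = 16.47
(5) = 0.72
(6) = 1.60
(7) = -5.72
(8) = 12.61
(9) = -9.83
(10) = 16.84
(11) = 16.40
(12) = 26.45
(13) = -15.19
(14) = 21.54
(15) = -2.00
(16) = -4.28
(17) = 1820.00
(18) = 452.00
(19) = -10.00
(20) = 17.00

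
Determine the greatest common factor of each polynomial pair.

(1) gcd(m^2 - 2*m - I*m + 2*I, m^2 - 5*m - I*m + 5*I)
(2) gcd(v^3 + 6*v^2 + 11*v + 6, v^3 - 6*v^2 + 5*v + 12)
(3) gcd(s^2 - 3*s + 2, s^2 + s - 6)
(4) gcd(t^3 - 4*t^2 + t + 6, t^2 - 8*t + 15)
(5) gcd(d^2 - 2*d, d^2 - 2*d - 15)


(1) = gcd((m - 2)*(m - I), (m - 5)*(m - I)) = m - I
(2) = v + 1
(3) = gcd((s - 2)*(s - 1), (s - 2)*(s + 3)) = s - 2
(4) = t - 3
(5) = gcd(d*(d - 2), (d - 5)*(d + 3)) = 1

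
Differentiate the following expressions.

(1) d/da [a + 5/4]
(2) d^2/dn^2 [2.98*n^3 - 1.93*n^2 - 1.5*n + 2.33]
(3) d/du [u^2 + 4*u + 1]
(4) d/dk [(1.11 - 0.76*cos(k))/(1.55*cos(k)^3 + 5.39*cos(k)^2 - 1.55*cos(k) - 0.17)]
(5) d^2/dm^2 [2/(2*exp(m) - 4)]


(1) = 1
(2) = 17.88*n - 3.86
(3) = 2*u + 4
(4) = (-2.356*cos(k)^3 + 1.0651*cos(k)^2 + 11.9658*cos(k) - 1.8497)*sin(k)/(2.4025*cos(k)^6 + 16.709*cos(k)^5 + 24.2471*cos(k)^4 - 17.236*cos(k)^3 + 0.5699*cos(k)^2 + 0.527*cos(k) + 0.0289)
(5) = (exp(m) + 2)*exp(m)/(exp(m) - 2)^3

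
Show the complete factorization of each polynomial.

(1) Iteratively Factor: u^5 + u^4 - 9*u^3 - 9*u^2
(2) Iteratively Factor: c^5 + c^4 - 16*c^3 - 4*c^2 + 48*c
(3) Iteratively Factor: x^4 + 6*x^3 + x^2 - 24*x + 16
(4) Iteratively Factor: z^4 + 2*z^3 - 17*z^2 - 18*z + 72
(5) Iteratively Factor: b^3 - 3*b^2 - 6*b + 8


(1) = (u - 3)*(u^4 + 4*u^3 + 3*u^2) = (u - 3)*(u + 1)*(u^3 + 3*u^2) = u*(u - 3)*(u + 1)*(u^2 + 3*u) = u^2*(u - 3)*(u + 1)*(u + 3)
(2) = (c + 4)*(c^4 - 3*c^3 - 4*c^2 + 12*c) = (c + 2)*(c + 4)*(c^3 - 5*c^2 + 6*c) = c*(c + 2)*(c + 4)*(c^2 - 5*c + 6) = c*(c - 2)*(c + 2)*(c + 4)*(c - 3)
(3) = (x - 1)*(x^3 + 7*x^2 + 8*x - 16) = (x - 1)*(x + 4)*(x^2 + 3*x - 4) = (x - 1)^2*(x + 4)*(x + 4)
(4) = (z + 4)*(z^3 - 2*z^2 - 9*z + 18) = (z + 3)*(z + 4)*(z^2 - 5*z + 6) = (z - 3)*(z + 3)*(z + 4)*(z - 2)
(5) = (b - 4)*(b^2 + b - 2) = (b - 4)*(b - 1)*(b + 2)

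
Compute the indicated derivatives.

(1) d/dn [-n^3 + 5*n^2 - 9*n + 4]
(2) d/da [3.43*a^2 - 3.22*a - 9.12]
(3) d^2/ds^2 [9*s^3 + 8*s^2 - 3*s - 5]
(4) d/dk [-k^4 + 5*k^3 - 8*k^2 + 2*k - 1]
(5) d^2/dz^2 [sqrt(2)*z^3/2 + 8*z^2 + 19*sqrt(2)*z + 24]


(1) = -3*n^2 + 10*n - 9
(2) = 6.86*a - 3.22
(3) = 54*s + 16
(4) = -4*k^3 + 15*k^2 - 16*k + 2
(5) = 3*sqrt(2)*z + 16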